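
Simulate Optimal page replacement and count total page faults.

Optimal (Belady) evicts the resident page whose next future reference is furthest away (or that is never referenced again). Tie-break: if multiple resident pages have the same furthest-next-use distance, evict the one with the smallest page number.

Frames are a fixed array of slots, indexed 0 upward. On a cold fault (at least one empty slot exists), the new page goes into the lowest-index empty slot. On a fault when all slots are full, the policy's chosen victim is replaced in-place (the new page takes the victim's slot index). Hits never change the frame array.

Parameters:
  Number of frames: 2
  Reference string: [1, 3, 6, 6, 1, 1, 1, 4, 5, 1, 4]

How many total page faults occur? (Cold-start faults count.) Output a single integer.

Step 0: ref 1 → FAULT, frames=[1,-]
Step 1: ref 3 → FAULT, frames=[1,3]
Step 2: ref 6 → FAULT (evict 3), frames=[1,6]
Step 3: ref 6 → HIT, frames=[1,6]
Step 4: ref 1 → HIT, frames=[1,6]
Step 5: ref 1 → HIT, frames=[1,6]
Step 6: ref 1 → HIT, frames=[1,6]
Step 7: ref 4 → FAULT (evict 6), frames=[1,4]
Step 8: ref 5 → FAULT (evict 4), frames=[1,5]
Step 9: ref 1 → HIT, frames=[1,5]
Step 10: ref 4 → FAULT (evict 1), frames=[4,5]
Total faults: 6

Answer: 6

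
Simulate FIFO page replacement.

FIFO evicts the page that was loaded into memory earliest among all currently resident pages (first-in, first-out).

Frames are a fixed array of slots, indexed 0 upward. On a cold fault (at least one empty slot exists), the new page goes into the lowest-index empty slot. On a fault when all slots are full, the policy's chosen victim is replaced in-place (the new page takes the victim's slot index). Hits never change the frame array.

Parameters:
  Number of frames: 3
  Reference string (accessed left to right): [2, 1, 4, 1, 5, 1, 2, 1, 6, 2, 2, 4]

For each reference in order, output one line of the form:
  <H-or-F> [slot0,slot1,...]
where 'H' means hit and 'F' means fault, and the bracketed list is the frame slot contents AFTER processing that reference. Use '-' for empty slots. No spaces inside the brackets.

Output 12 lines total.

F [2,-,-]
F [2,1,-]
F [2,1,4]
H [2,1,4]
F [5,1,4]
H [5,1,4]
F [5,2,4]
F [5,2,1]
F [6,2,1]
H [6,2,1]
H [6,2,1]
F [6,4,1]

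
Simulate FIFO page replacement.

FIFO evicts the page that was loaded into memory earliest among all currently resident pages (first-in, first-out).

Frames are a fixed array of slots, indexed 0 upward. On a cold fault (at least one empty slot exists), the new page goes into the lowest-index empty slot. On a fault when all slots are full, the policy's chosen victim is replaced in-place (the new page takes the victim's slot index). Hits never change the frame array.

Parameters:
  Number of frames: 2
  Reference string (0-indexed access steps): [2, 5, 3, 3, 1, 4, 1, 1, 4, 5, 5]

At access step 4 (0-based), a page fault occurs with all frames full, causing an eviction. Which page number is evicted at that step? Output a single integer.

Step 0: ref 2 -> FAULT, frames=[2,-]
Step 1: ref 5 -> FAULT, frames=[2,5]
Step 2: ref 3 -> FAULT, evict 2, frames=[3,5]
Step 3: ref 3 -> HIT, frames=[3,5]
Step 4: ref 1 -> FAULT, evict 5, frames=[3,1]
At step 4: evicted page 5

Answer: 5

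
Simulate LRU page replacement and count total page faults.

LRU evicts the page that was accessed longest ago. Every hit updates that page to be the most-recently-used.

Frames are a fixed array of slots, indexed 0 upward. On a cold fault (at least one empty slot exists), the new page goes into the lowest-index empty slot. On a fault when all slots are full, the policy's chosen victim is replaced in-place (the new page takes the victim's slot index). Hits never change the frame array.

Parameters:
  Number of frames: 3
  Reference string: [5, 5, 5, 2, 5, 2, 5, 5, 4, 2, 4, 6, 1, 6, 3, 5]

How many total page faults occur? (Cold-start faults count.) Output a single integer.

Step 0: ref 5 → FAULT, frames=[5,-,-]
Step 1: ref 5 → HIT, frames=[5,-,-]
Step 2: ref 5 → HIT, frames=[5,-,-]
Step 3: ref 2 → FAULT, frames=[5,2,-]
Step 4: ref 5 → HIT, frames=[5,2,-]
Step 5: ref 2 → HIT, frames=[5,2,-]
Step 6: ref 5 → HIT, frames=[5,2,-]
Step 7: ref 5 → HIT, frames=[5,2,-]
Step 8: ref 4 → FAULT, frames=[5,2,4]
Step 9: ref 2 → HIT, frames=[5,2,4]
Step 10: ref 4 → HIT, frames=[5,2,4]
Step 11: ref 6 → FAULT (evict 5), frames=[6,2,4]
Step 12: ref 1 → FAULT (evict 2), frames=[6,1,4]
Step 13: ref 6 → HIT, frames=[6,1,4]
Step 14: ref 3 → FAULT (evict 4), frames=[6,1,3]
Step 15: ref 5 → FAULT (evict 1), frames=[6,5,3]
Total faults: 7

Answer: 7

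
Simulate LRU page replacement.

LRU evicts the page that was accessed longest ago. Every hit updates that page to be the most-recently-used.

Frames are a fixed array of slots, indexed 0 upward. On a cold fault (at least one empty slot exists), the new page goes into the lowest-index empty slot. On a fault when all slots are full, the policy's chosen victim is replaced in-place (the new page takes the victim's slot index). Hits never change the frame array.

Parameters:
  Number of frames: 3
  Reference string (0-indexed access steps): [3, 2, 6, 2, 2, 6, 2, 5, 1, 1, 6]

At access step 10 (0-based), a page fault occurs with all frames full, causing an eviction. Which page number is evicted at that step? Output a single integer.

Step 0: ref 3 -> FAULT, frames=[3,-,-]
Step 1: ref 2 -> FAULT, frames=[3,2,-]
Step 2: ref 6 -> FAULT, frames=[3,2,6]
Step 3: ref 2 -> HIT, frames=[3,2,6]
Step 4: ref 2 -> HIT, frames=[3,2,6]
Step 5: ref 6 -> HIT, frames=[3,2,6]
Step 6: ref 2 -> HIT, frames=[3,2,6]
Step 7: ref 5 -> FAULT, evict 3, frames=[5,2,6]
Step 8: ref 1 -> FAULT, evict 6, frames=[5,2,1]
Step 9: ref 1 -> HIT, frames=[5,2,1]
Step 10: ref 6 -> FAULT, evict 2, frames=[5,6,1]
At step 10: evicted page 2

Answer: 2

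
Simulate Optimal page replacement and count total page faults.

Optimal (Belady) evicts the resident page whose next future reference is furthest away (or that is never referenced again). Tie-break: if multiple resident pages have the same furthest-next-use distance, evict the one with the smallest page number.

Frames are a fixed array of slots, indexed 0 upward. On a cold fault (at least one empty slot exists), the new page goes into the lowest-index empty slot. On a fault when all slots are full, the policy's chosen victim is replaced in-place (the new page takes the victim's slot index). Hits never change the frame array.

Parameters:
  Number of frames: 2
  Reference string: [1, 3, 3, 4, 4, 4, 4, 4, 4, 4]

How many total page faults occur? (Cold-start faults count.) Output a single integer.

Answer: 3

Derivation:
Step 0: ref 1 → FAULT, frames=[1,-]
Step 1: ref 3 → FAULT, frames=[1,3]
Step 2: ref 3 → HIT, frames=[1,3]
Step 3: ref 4 → FAULT (evict 1), frames=[4,3]
Step 4: ref 4 → HIT, frames=[4,3]
Step 5: ref 4 → HIT, frames=[4,3]
Step 6: ref 4 → HIT, frames=[4,3]
Step 7: ref 4 → HIT, frames=[4,3]
Step 8: ref 4 → HIT, frames=[4,3]
Step 9: ref 4 → HIT, frames=[4,3]
Total faults: 3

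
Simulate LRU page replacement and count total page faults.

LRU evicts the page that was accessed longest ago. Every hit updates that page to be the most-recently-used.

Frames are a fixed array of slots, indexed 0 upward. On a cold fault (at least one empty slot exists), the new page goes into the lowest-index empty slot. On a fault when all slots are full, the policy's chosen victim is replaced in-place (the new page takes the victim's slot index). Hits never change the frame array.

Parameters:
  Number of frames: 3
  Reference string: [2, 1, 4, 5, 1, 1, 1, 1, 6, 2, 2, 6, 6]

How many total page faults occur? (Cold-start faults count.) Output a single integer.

Step 0: ref 2 → FAULT, frames=[2,-,-]
Step 1: ref 1 → FAULT, frames=[2,1,-]
Step 2: ref 4 → FAULT, frames=[2,1,4]
Step 3: ref 5 → FAULT (evict 2), frames=[5,1,4]
Step 4: ref 1 → HIT, frames=[5,1,4]
Step 5: ref 1 → HIT, frames=[5,1,4]
Step 6: ref 1 → HIT, frames=[5,1,4]
Step 7: ref 1 → HIT, frames=[5,1,4]
Step 8: ref 6 → FAULT (evict 4), frames=[5,1,6]
Step 9: ref 2 → FAULT (evict 5), frames=[2,1,6]
Step 10: ref 2 → HIT, frames=[2,1,6]
Step 11: ref 6 → HIT, frames=[2,1,6]
Step 12: ref 6 → HIT, frames=[2,1,6]
Total faults: 6

Answer: 6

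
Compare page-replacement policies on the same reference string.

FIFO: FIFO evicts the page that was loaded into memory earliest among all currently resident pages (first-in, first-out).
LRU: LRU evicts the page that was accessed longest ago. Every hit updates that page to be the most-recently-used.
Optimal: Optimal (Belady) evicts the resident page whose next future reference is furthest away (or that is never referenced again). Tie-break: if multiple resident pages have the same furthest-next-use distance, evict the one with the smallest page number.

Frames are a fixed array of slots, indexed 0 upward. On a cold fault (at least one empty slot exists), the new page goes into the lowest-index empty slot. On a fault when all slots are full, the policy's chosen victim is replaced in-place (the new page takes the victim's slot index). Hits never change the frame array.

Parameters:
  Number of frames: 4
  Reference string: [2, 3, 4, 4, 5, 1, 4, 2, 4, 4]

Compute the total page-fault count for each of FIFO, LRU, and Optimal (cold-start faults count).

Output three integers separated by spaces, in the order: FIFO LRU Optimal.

Answer: 6 6 5

Derivation:
--- FIFO ---
  step 0: ref 2 -> FAULT, frames=[2,-,-,-] (faults so far: 1)
  step 1: ref 3 -> FAULT, frames=[2,3,-,-] (faults so far: 2)
  step 2: ref 4 -> FAULT, frames=[2,3,4,-] (faults so far: 3)
  step 3: ref 4 -> HIT, frames=[2,3,4,-] (faults so far: 3)
  step 4: ref 5 -> FAULT, frames=[2,3,4,5] (faults so far: 4)
  step 5: ref 1 -> FAULT, evict 2, frames=[1,3,4,5] (faults so far: 5)
  step 6: ref 4 -> HIT, frames=[1,3,4,5] (faults so far: 5)
  step 7: ref 2 -> FAULT, evict 3, frames=[1,2,4,5] (faults so far: 6)
  step 8: ref 4 -> HIT, frames=[1,2,4,5] (faults so far: 6)
  step 9: ref 4 -> HIT, frames=[1,2,4,5] (faults so far: 6)
  FIFO total faults: 6
--- LRU ---
  step 0: ref 2 -> FAULT, frames=[2,-,-,-] (faults so far: 1)
  step 1: ref 3 -> FAULT, frames=[2,3,-,-] (faults so far: 2)
  step 2: ref 4 -> FAULT, frames=[2,3,4,-] (faults so far: 3)
  step 3: ref 4 -> HIT, frames=[2,3,4,-] (faults so far: 3)
  step 4: ref 5 -> FAULT, frames=[2,3,4,5] (faults so far: 4)
  step 5: ref 1 -> FAULT, evict 2, frames=[1,3,4,5] (faults so far: 5)
  step 6: ref 4 -> HIT, frames=[1,3,4,5] (faults so far: 5)
  step 7: ref 2 -> FAULT, evict 3, frames=[1,2,4,5] (faults so far: 6)
  step 8: ref 4 -> HIT, frames=[1,2,4,5] (faults so far: 6)
  step 9: ref 4 -> HIT, frames=[1,2,4,5] (faults so far: 6)
  LRU total faults: 6
--- Optimal ---
  step 0: ref 2 -> FAULT, frames=[2,-,-,-] (faults so far: 1)
  step 1: ref 3 -> FAULT, frames=[2,3,-,-] (faults so far: 2)
  step 2: ref 4 -> FAULT, frames=[2,3,4,-] (faults so far: 3)
  step 3: ref 4 -> HIT, frames=[2,3,4,-] (faults so far: 3)
  step 4: ref 5 -> FAULT, frames=[2,3,4,5] (faults so far: 4)
  step 5: ref 1 -> FAULT, evict 3, frames=[2,1,4,5] (faults so far: 5)
  step 6: ref 4 -> HIT, frames=[2,1,4,5] (faults so far: 5)
  step 7: ref 2 -> HIT, frames=[2,1,4,5] (faults so far: 5)
  step 8: ref 4 -> HIT, frames=[2,1,4,5] (faults so far: 5)
  step 9: ref 4 -> HIT, frames=[2,1,4,5] (faults so far: 5)
  Optimal total faults: 5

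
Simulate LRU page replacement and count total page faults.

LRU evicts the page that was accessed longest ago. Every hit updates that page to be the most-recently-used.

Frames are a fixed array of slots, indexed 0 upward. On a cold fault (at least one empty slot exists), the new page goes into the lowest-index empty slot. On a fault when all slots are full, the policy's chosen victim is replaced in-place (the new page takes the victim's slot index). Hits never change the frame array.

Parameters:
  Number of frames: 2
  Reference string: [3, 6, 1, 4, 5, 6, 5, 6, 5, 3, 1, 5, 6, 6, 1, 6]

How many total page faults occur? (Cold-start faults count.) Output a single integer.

Answer: 11

Derivation:
Step 0: ref 3 → FAULT, frames=[3,-]
Step 1: ref 6 → FAULT, frames=[3,6]
Step 2: ref 1 → FAULT (evict 3), frames=[1,6]
Step 3: ref 4 → FAULT (evict 6), frames=[1,4]
Step 4: ref 5 → FAULT (evict 1), frames=[5,4]
Step 5: ref 6 → FAULT (evict 4), frames=[5,6]
Step 6: ref 5 → HIT, frames=[5,6]
Step 7: ref 6 → HIT, frames=[5,6]
Step 8: ref 5 → HIT, frames=[5,6]
Step 9: ref 3 → FAULT (evict 6), frames=[5,3]
Step 10: ref 1 → FAULT (evict 5), frames=[1,3]
Step 11: ref 5 → FAULT (evict 3), frames=[1,5]
Step 12: ref 6 → FAULT (evict 1), frames=[6,5]
Step 13: ref 6 → HIT, frames=[6,5]
Step 14: ref 1 → FAULT (evict 5), frames=[6,1]
Step 15: ref 6 → HIT, frames=[6,1]
Total faults: 11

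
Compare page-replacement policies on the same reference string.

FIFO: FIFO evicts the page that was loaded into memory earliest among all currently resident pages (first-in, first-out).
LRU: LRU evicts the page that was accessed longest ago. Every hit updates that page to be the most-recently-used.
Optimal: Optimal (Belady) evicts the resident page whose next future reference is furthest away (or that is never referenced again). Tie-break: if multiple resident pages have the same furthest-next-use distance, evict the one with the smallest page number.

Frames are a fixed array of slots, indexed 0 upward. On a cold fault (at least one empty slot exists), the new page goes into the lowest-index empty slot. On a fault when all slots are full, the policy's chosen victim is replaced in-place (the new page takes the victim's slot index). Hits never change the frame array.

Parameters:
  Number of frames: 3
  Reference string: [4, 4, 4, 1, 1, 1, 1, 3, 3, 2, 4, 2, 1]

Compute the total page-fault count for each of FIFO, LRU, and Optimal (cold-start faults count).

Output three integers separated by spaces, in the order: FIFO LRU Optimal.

Answer: 6 6 4

Derivation:
--- FIFO ---
  step 0: ref 4 -> FAULT, frames=[4,-,-] (faults so far: 1)
  step 1: ref 4 -> HIT, frames=[4,-,-] (faults so far: 1)
  step 2: ref 4 -> HIT, frames=[4,-,-] (faults so far: 1)
  step 3: ref 1 -> FAULT, frames=[4,1,-] (faults so far: 2)
  step 4: ref 1 -> HIT, frames=[4,1,-] (faults so far: 2)
  step 5: ref 1 -> HIT, frames=[4,1,-] (faults so far: 2)
  step 6: ref 1 -> HIT, frames=[4,1,-] (faults so far: 2)
  step 7: ref 3 -> FAULT, frames=[4,1,3] (faults so far: 3)
  step 8: ref 3 -> HIT, frames=[4,1,3] (faults so far: 3)
  step 9: ref 2 -> FAULT, evict 4, frames=[2,1,3] (faults so far: 4)
  step 10: ref 4 -> FAULT, evict 1, frames=[2,4,3] (faults so far: 5)
  step 11: ref 2 -> HIT, frames=[2,4,3] (faults so far: 5)
  step 12: ref 1 -> FAULT, evict 3, frames=[2,4,1] (faults so far: 6)
  FIFO total faults: 6
--- LRU ---
  step 0: ref 4 -> FAULT, frames=[4,-,-] (faults so far: 1)
  step 1: ref 4 -> HIT, frames=[4,-,-] (faults so far: 1)
  step 2: ref 4 -> HIT, frames=[4,-,-] (faults so far: 1)
  step 3: ref 1 -> FAULT, frames=[4,1,-] (faults so far: 2)
  step 4: ref 1 -> HIT, frames=[4,1,-] (faults so far: 2)
  step 5: ref 1 -> HIT, frames=[4,1,-] (faults so far: 2)
  step 6: ref 1 -> HIT, frames=[4,1,-] (faults so far: 2)
  step 7: ref 3 -> FAULT, frames=[4,1,3] (faults so far: 3)
  step 8: ref 3 -> HIT, frames=[4,1,3] (faults so far: 3)
  step 9: ref 2 -> FAULT, evict 4, frames=[2,1,3] (faults so far: 4)
  step 10: ref 4 -> FAULT, evict 1, frames=[2,4,3] (faults so far: 5)
  step 11: ref 2 -> HIT, frames=[2,4,3] (faults so far: 5)
  step 12: ref 1 -> FAULT, evict 3, frames=[2,4,1] (faults so far: 6)
  LRU total faults: 6
--- Optimal ---
  step 0: ref 4 -> FAULT, frames=[4,-,-] (faults so far: 1)
  step 1: ref 4 -> HIT, frames=[4,-,-] (faults so far: 1)
  step 2: ref 4 -> HIT, frames=[4,-,-] (faults so far: 1)
  step 3: ref 1 -> FAULT, frames=[4,1,-] (faults so far: 2)
  step 4: ref 1 -> HIT, frames=[4,1,-] (faults so far: 2)
  step 5: ref 1 -> HIT, frames=[4,1,-] (faults so far: 2)
  step 6: ref 1 -> HIT, frames=[4,1,-] (faults so far: 2)
  step 7: ref 3 -> FAULT, frames=[4,1,3] (faults so far: 3)
  step 8: ref 3 -> HIT, frames=[4,1,3] (faults so far: 3)
  step 9: ref 2 -> FAULT, evict 3, frames=[4,1,2] (faults so far: 4)
  step 10: ref 4 -> HIT, frames=[4,1,2] (faults so far: 4)
  step 11: ref 2 -> HIT, frames=[4,1,2] (faults so far: 4)
  step 12: ref 1 -> HIT, frames=[4,1,2] (faults so far: 4)
  Optimal total faults: 4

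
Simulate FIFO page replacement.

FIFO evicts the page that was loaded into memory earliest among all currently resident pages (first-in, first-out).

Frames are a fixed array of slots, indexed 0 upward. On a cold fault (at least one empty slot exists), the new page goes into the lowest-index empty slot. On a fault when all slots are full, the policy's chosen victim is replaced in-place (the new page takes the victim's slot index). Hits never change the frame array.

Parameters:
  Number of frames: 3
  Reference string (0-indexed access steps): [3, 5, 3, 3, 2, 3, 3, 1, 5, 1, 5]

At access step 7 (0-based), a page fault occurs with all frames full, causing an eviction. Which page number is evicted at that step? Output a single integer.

Step 0: ref 3 -> FAULT, frames=[3,-,-]
Step 1: ref 5 -> FAULT, frames=[3,5,-]
Step 2: ref 3 -> HIT, frames=[3,5,-]
Step 3: ref 3 -> HIT, frames=[3,5,-]
Step 4: ref 2 -> FAULT, frames=[3,5,2]
Step 5: ref 3 -> HIT, frames=[3,5,2]
Step 6: ref 3 -> HIT, frames=[3,5,2]
Step 7: ref 1 -> FAULT, evict 3, frames=[1,5,2]
At step 7: evicted page 3

Answer: 3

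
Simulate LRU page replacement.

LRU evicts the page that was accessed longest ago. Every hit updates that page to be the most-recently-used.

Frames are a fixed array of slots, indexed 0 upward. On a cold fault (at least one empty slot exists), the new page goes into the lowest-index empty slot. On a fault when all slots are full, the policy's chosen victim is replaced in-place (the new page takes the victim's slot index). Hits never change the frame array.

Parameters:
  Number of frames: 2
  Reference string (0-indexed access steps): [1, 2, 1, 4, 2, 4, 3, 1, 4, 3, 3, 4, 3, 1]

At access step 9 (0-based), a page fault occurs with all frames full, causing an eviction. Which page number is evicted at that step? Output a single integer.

Answer: 1

Derivation:
Step 0: ref 1 -> FAULT, frames=[1,-]
Step 1: ref 2 -> FAULT, frames=[1,2]
Step 2: ref 1 -> HIT, frames=[1,2]
Step 3: ref 4 -> FAULT, evict 2, frames=[1,4]
Step 4: ref 2 -> FAULT, evict 1, frames=[2,4]
Step 5: ref 4 -> HIT, frames=[2,4]
Step 6: ref 3 -> FAULT, evict 2, frames=[3,4]
Step 7: ref 1 -> FAULT, evict 4, frames=[3,1]
Step 8: ref 4 -> FAULT, evict 3, frames=[4,1]
Step 9: ref 3 -> FAULT, evict 1, frames=[4,3]
At step 9: evicted page 1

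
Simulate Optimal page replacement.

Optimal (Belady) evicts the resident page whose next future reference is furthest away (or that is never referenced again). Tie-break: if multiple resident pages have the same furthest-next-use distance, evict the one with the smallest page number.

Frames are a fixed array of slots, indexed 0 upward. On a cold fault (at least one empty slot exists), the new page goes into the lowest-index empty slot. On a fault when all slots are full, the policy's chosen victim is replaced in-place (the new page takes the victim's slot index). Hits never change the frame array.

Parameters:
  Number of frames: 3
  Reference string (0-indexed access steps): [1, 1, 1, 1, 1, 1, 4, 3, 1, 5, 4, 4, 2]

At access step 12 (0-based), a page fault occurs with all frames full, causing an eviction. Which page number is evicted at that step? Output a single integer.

Answer: 3

Derivation:
Step 0: ref 1 -> FAULT, frames=[1,-,-]
Step 1: ref 1 -> HIT, frames=[1,-,-]
Step 2: ref 1 -> HIT, frames=[1,-,-]
Step 3: ref 1 -> HIT, frames=[1,-,-]
Step 4: ref 1 -> HIT, frames=[1,-,-]
Step 5: ref 1 -> HIT, frames=[1,-,-]
Step 6: ref 4 -> FAULT, frames=[1,4,-]
Step 7: ref 3 -> FAULT, frames=[1,4,3]
Step 8: ref 1 -> HIT, frames=[1,4,3]
Step 9: ref 5 -> FAULT, evict 1, frames=[5,4,3]
Step 10: ref 4 -> HIT, frames=[5,4,3]
Step 11: ref 4 -> HIT, frames=[5,4,3]
Step 12: ref 2 -> FAULT, evict 3, frames=[5,4,2]
At step 12: evicted page 3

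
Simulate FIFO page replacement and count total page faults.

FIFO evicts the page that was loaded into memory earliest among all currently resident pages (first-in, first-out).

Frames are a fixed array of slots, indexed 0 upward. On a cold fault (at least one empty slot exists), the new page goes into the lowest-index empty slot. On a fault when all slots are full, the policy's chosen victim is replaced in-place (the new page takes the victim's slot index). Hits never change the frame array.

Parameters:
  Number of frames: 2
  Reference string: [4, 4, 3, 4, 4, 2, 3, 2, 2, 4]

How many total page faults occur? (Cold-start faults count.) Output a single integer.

Step 0: ref 4 → FAULT, frames=[4,-]
Step 1: ref 4 → HIT, frames=[4,-]
Step 2: ref 3 → FAULT, frames=[4,3]
Step 3: ref 4 → HIT, frames=[4,3]
Step 4: ref 4 → HIT, frames=[4,3]
Step 5: ref 2 → FAULT (evict 4), frames=[2,3]
Step 6: ref 3 → HIT, frames=[2,3]
Step 7: ref 2 → HIT, frames=[2,3]
Step 8: ref 2 → HIT, frames=[2,3]
Step 9: ref 4 → FAULT (evict 3), frames=[2,4]
Total faults: 4

Answer: 4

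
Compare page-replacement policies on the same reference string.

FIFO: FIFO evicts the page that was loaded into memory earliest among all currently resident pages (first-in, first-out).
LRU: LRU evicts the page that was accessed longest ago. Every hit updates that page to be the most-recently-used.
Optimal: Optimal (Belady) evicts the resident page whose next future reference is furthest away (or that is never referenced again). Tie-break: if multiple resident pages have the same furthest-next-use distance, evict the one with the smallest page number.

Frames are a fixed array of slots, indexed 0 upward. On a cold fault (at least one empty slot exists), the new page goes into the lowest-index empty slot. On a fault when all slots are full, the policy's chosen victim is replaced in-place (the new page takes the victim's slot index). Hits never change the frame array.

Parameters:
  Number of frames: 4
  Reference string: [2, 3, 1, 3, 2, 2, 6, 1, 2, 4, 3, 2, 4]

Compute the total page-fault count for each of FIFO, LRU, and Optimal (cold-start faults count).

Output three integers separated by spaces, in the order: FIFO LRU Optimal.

Answer: 6 6 5

Derivation:
--- FIFO ---
  step 0: ref 2 -> FAULT, frames=[2,-,-,-] (faults so far: 1)
  step 1: ref 3 -> FAULT, frames=[2,3,-,-] (faults so far: 2)
  step 2: ref 1 -> FAULT, frames=[2,3,1,-] (faults so far: 3)
  step 3: ref 3 -> HIT, frames=[2,3,1,-] (faults so far: 3)
  step 4: ref 2 -> HIT, frames=[2,3,1,-] (faults so far: 3)
  step 5: ref 2 -> HIT, frames=[2,3,1,-] (faults so far: 3)
  step 6: ref 6 -> FAULT, frames=[2,3,1,6] (faults so far: 4)
  step 7: ref 1 -> HIT, frames=[2,3,1,6] (faults so far: 4)
  step 8: ref 2 -> HIT, frames=[2,3,1,6] (faults so far: 4)
  step 9: ref 4 -> FAULT, evict 2, frames=[4,3,1,6] (faults so far: 5)
  step 10: ref 3 -> HIT, frames=[4,3,1,6] (faults so far: 5)
  step 11: ref 2 -> FAULT, evict 3, frames=[4,2,1,6] (faults so far: 6)
  step 12: ref 4 -> HIT, frames=[4,2,1,6] (faults so far: 6)
  FIFO total faults: 6
--- LRU ---
  step 0: ref 2 -> FAULT, frames=[2,-,-,-] (faults so far: 1)
  step 1: ref 3 -> FAULT, frames=[2,3,-,-] (faults so far: 2)
  step 2: ref 1 -> FAULT, frames=[2,3,1,-] (faults so far: 3)
  step 3: ref 3 -> HIT, frames=[2,3,1,-] (faults so far: 3)
  step 4: ref 2 -> HIT, frames=[2,3,1,-] (faults so far: 3)
  step 5: ref 2 -> HIT, frames=[2,3,1,-] (faults so far: 3)
  step 6: ref 6 -> FAULT, frames=[2,3,1,6] (faults so far: 4)
  step 7: ref 1 -> HIT, frames=[2,3,1,6] (faults so far: 4)
  step 8: ref 2 -> HIT, frames=[2,3,1,6] (faults so far: 4)
  step 9: ref 4 -> FAULT, evict 3, frames=[2,4,1,6] (faults so far: 5)
  step 10: ref 3 -> FAULT, evict 6, frames=[2,4,1,3] (faults so far: 6)
  step 11: ref 2 -> HIT, frames=[2,4,1,3] (faults so far: 6)
  step 12: ref 4 -> HIT, frames=[2,4,1,3] (faults so far: 6)
  LRU total faults: 6
--- Optimal ---
  step 0: ref 2 -> FAULT, frames=[2,-,-,-] (faults so far: 1)
  step 1: ref 3 -> FAULT, frames=[2,3,-,-] (faults so far: 2)
  step 2: ref 1 -> FAULT, frames=[2,3,1,-] (faults so far: 3)
  step 3: ref 3 -> HIT, frames=[2,3,1,-] (faults so far: 3)
  step 4: ref 2 -> HIT, frames=[2,3,1,-] (faults so far: 3)
  step 5: ref 2 -> HIT, frames=[2,3,1,-] (faults so far: 3)
  step 6: ref 6 -> FAULT, frames=[2,3,1,6] (faults so far: 4)
  step 7: ref 1 -> HIT, frames=[2,3,1,6] (faults so far: 4)
  step 8: ref 2 -> HIT, frames=[2,3,1,6] (faults so far: 4)
  step 9: ref 4 -> FAULT, evict 1, frames=[2,3,4,6] (faults so far: 5)
  step 10: ref 3 -> HIT, frames=[2,3,4,6] (faults so far: 5)
  step 11: ref 2 -> HIT, frames=[2,3,4,6] (faults so far: 5)
  step 12: ref 4 -> HIT, frames=[2,3,4,6] (faults so far: 5)
  Optimal total faults: 5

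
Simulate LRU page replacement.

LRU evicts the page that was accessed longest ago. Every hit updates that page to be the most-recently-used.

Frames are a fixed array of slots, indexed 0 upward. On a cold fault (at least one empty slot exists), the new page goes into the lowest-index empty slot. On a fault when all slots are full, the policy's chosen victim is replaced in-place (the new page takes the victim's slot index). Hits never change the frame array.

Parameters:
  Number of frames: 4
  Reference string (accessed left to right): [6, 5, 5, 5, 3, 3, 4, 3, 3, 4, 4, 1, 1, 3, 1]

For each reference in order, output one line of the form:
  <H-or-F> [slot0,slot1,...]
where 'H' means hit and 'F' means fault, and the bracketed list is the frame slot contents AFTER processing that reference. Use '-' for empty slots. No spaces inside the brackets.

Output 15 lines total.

F [6,-,-,-]
F [6,5,-,-]
H [6,5,-,-]
H [6,5,-,-]
F [6,5,3,-]
H [6,5,3,-]
F [6,5,3,4]
H [6,5,3,4]
H [6,5,3,4]
H [6,5,3,4]
H [6,5,3,4]
F [1,5,3,4]
H [1,5,3,4]
H [1,5,3,4]
H [1,5,3,4]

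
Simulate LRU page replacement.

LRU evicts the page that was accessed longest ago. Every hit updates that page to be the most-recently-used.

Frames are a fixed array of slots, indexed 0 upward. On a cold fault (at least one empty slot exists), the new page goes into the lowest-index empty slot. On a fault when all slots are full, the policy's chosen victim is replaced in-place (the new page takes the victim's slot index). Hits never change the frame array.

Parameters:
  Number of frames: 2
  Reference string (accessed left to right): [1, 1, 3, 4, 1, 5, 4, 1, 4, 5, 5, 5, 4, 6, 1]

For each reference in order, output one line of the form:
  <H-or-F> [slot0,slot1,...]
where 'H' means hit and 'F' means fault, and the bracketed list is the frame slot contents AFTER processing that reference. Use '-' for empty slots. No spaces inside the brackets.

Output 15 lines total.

F [1,-]
H [1,-]
F [1,3]
F [4,3]
F [4,1]
F [5,1]
F [5,4]
F [1,4]
H [1,4]
F [5,4]
H [5,4]
H [5,4]
H [5,4]
F [6,4]
F [6,1]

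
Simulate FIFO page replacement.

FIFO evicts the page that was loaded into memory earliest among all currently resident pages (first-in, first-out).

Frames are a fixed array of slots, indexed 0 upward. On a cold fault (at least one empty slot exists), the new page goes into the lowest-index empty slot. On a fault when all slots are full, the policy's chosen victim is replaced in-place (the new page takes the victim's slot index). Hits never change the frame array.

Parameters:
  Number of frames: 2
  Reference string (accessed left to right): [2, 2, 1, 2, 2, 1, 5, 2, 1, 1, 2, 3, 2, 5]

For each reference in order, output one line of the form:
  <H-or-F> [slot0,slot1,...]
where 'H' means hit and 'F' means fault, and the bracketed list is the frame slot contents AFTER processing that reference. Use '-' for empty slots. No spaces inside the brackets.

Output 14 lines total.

F [2,-]
H [2,-]
F [2,1]
H [2,1]
H [2,1]
H [2,1]
F [5,1]
F [5,2]
F [1,2]
H [1,2]
H [1,2]
F [1,3]
F [2,3]
F [2,5]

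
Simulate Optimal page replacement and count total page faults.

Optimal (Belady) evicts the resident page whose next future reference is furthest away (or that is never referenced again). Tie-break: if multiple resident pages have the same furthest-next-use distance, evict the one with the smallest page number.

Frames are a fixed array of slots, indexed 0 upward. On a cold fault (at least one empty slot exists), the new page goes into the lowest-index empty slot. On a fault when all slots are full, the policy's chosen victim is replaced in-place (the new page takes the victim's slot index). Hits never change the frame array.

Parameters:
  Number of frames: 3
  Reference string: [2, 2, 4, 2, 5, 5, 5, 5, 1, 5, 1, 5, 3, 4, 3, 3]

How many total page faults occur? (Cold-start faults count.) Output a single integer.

Answer: 5

Derivation:
Step 0: ref 2 → FAULT, frames=[2,-,-]
Step 1: ref 2 → HIT, frames=[2,-,-]
Step 2: ref 4 → FAULT, frames=[2,4,-]
Step 3: ref 2 → HIT, frames=[2,4,-]
Step 4: ref 5 → FAULT, frames=[2,4,5]
Step 5: ref 5 → HIT, frames=[2,4,5]
Step 6: ref 5 → HIT, frames=[2,4,5]
Step 7: ref 5 → HIT, frames=[2,4,5]
Step 8: ref 1 → FAULT (evict 2), frames=[1,4,5]
Step 9: ref 5 → HIT, frames=[1,4,5]
Step 10: ref 1 → HIT, frames=[1,4,5]
Step 11: ref 5 → HIT, frames=[1,4,5]
Step 12: ref 3 → FAULT (evict 1), frames=[3,4,5]
Step 13: ref 4 → HIT, frames=[3,4,5]
Step 14: ref 3 → HIT, frames=[3,4,5]
Step 15: ref 3 → HIT, frames=[3,4,5]
Total faults: 5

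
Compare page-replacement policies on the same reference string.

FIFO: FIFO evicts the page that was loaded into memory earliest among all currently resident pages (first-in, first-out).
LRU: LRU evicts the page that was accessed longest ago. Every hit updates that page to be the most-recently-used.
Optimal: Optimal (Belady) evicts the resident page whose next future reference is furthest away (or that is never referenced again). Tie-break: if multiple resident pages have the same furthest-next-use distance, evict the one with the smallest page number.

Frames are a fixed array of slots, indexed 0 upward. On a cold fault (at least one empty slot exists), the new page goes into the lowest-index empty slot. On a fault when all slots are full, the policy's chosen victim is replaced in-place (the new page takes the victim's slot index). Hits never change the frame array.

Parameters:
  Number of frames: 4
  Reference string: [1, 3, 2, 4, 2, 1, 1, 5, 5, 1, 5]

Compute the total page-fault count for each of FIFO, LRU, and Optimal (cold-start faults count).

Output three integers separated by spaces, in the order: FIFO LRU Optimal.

--- FIFO ---
  step 0: ref 1 -> FAULT, frames=[1,-,-,-] (faults so far: 1)
  step 1: ref 3 -> FAULT, frames=[1,3,-,-] (faults so far: 2)
  step 2: ref 2 -> FAULT, frames=[1,3,2,-] (faults so far: 3)
  step 3: ref 4 -> FAULT, frames=[1,3,2,4] (faults so far: 4)
  step 4: ref 2 -> HIT, frames=[1,3,2,4] (faults so far: 4)
  step 5: ref 1 -> HIT, frames=[1,3,2,4] (faults so far: 4)
  step 6: ref 1 -> HIT, frames=[1,3,2,4] (faults so far: 4)
  step 7: ref 5 -> FAULT, evict 1, frames=[5,3,2,4] (faults so far: 5)
  step 8: ref 5 -> HIT, frames=[5,3,2,4] (faults so far: 5)
  step 9: ref 1 -> FAULT, evict 3, frames=[5,1,2,4] (faults so far: 6)
  step 10: ref 5 -> HIT, frames=[5,1,2,4] (faults so far: 6)
  FIFO total faults: 6
--- LRU ---
  step 0: ref 1 -> FAULT, frames=[1,-,-,-] (faults so far: 1)
  step 1: ref 3 -> FAULT, frames=[1,3,-,-] (faults so far: 2)
  step 2: ref 2 -> FAULT, frames=[1,3,2,-] (faults so far: 3)
  step 3: ref 4 -> FAULT, frames=[1,3,2,4] (faults so far: 4)
  step 4: ref 2 -> HIT, frames=[1,3,2,4] (faults so far: 4)
  step 5: ref 1 -> HIT, frames=[1,3,2,4] (faults so far: 4)
  step 6: ref 1 -> HIT, frames=[1,3,2,4] (faults so far: 4)
  step 7: ref 5 -> FAULT, evict 3, frames=[1,5,2,4] (faults so far: 5)
  step 8: ref 5 -> HIT, frames=[1,5,2,4] (faults so far: 5)
  step 9: ref 1 -> HIT, frames=[1,5,2,4] (faults so far: 5)
  step 10: ref 5 -> HIT, frames=[1,5,2,4] (faults so far: 5)
  LRU total faults: 5
--- Optimal ---
  step 0: ref 1 -> FAULT, frames=[1,-,-,-] (faults so far: 1)
  step 1: ref 3 -> FAULT, frames=[1,3,-,-] (faults so far: 2)
  step 2: ref 2 -> FAULT, frames=[1,3,2,-] (faults so far: 3)
  step 3: ref 4 -> FAULT, frames=[1,3,2,4] (faults so far: 4)
  step 4: ref 2 -> HIT, frames=[1,3,2,4] (faults so far: 4)
  step 5: ref 1 -> HIT, frames=[1,3,2,4] (faults so far: 4)
  step 6: ref 1 -> HIT, frames=[1,3,2,4] (faults so far: 4)
  step 7: ref 5 -> FAULT, evict 2, frames=[1,3,5,4] (faults so far: 5)
  step 8: ref 5 -> HIT, frames=[1,3,5,4] (faults so far: 5)
  step 9: ref 1 -> HIT, frames=[1,3,5,4] (faults so far: 5)
  step 10: ref 5 -> HIT, frames=[1,3,5,4] (faults so far: 5)
  Optimal total faults: 5

Answer: 6 5 5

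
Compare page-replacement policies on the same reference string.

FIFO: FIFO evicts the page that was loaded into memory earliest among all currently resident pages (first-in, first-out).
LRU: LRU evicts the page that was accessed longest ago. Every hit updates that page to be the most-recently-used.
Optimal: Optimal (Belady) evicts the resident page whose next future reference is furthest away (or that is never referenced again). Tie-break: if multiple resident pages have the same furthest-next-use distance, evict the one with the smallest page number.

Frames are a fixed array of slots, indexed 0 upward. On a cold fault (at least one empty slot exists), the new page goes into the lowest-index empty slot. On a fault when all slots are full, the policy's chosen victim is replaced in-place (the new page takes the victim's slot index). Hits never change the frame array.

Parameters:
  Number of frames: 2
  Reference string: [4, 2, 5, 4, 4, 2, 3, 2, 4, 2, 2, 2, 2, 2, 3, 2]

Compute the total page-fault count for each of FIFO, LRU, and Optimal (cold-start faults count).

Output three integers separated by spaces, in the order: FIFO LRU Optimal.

Answer: 9 8 7

Derivation:
--- FIFO ---
  step 0: ref 4 -> FAULT, frames=[4,-] (faults so far: 1)
  step 1: ref 2 -> FAULT, frames=[4,2] (faults so far: 2)
  step 2: ref 5 -> FAULT, evict 4, frames=[5,2] (faults so far: 3)
  step 3: ref 4 -> FAULT, evict 2, frames=[5,4] (faults so far: 4)
  step 4: ref 4 -> HIT, frames=[5,4] (faults so far: 4)
  step 5: ref 2 -> FAULT, evict 5, frames=[2,4] (faults so far: 5)
  step 6: ref 3 -> FAULT, evict 4, frames=[2,3] (faults so far: 6)
  step 7: ref 2 -> HIT, frames=[2,3] (faults so far: 6)
  step 8: ref 4 -> FAULT, evict 2, frames=[4,3] (faults so far: 7)
  step 9: ref 2 -> FAULT, evict 3, frames=[4,2] (faults so far: 8)
  step 10: ref 2 -> HIT, frames=[4,2] (faults so far: 8)
  step 11: ref 2 -> HIT, frames=[4,2] (faults so far: 8)
  step 12: ref 2 -> HIT, frames=[4,2] (faults so far: 8)
  step 13: ref 2 -> HIT, frames=[4,2] (faults so far: 8)
  step 14: ref 3 -> FAULT, evict 4, frames=[3,2] (faults so far: 9)
  step 15: ref 2 -> HIT, frames=[3,2] (faults so far: 9)
  FIFO total faults: 9
--- LRU ---
  step 0: ref 4 -> FAULT, frames=[4,-] (faults so far: 1)
  step 1: ref 2 -> FAULT, frames=[4,2] (faults so far: 2)
  step 2: ref 5 -> FAULT, evict 4, frames=[5,2] (faults so far: 3)
  step 3: ref 4 -> FAULT, evict 2, frames=[5,4] (faults so far: 4)
  step 4: ref 4 -> HIT, frames=[5,4] (faults so far: 4)
  step 5: ref 2 -> FAULT, evict 5, frames=[2,4] (faults so far: 5)
  step 6: ref 3 -> FAULT, evict 4, frames=[2,3] (faults so far: 6)
  step 7: ref 2 -> HIT, frames=[2,3] (faults so far: 6)
  step 8: ref 4 -> FAULT, evict 3, frames=[2,4] (faults so far: 7)
  step 9: ref 2 -> HIT, frames=[2,4] (faults so far: 7)
  step 10: ref 2 -> HIT, frames=[2,4] (faults so far: 7)
  step 11: ref 2 -> HIT, frames=[2,4] (faults so far: 7)
  step 12: ref 2 -> HIT, frames=[2,4] (faults so far: 7)
  step 13: ref 2 -> HIT, frames=[2,4] (faults so far: 7)
  step 14: ref 3 -> FAULT, evict 4, frames=[2,3] (faults so far: 8)
  step 15: ref 2 -> HIT, frames=[2,3] (faults so far: 8)
  LRU total faults: 8
--- Optimal ---
  step 0: ref 4 -> FAULT, frames=[4,-] (faults so far: 1)
  step 1: ref 2 -> FAULT, frames=[4,2] (faults so far: 2)
  step 2: ref 5 -> FAULT, evict 2, frames=[4,5] (faults so far: 3)
  step 3: ref 4 -> HIT, frames=[4,5] (faults so far: 3)
  step 4: ref 4 -> HIT, frames=[4,5] (faults so far: 3)
  step 5: ref 2 -> FAULT, evict 5, frames=[4,2] (faults so far: 4)
  step 6: ref 3 -> FAULT, evict 4, frames=[3,2] (faults so far: 5)
  step 7: ref 2 -> HIT, frames=[3,2] (faults so far: 5)
  step 8: ref 4 -> FAULT, evict 3, frames=[4,2] (faults so far: 6)
  step 9: ref 2 -> HIT, frames=[4,2] (faults so far: 6)
  step 10: ref 2 -> HIT, frames=[4,2] (faults so far: 6)
  step 11: ref 2 -> HIT, frames=[4,2] (faults so far: 6)
  step 12: ref 2 -> HIT, frames=[4,2] (faults so far: 6)
  step 13: ref 2 -> HIT, frames=[4,2] (faults so far: 6)
  step 14: ref 3 -> FAULT, evict 4, frames=[3,2] (faults so far: 7)
  step 15: ref 2 -> HIT, frames=[3,2] (faults so far: 7)
  Optimal total faults: 7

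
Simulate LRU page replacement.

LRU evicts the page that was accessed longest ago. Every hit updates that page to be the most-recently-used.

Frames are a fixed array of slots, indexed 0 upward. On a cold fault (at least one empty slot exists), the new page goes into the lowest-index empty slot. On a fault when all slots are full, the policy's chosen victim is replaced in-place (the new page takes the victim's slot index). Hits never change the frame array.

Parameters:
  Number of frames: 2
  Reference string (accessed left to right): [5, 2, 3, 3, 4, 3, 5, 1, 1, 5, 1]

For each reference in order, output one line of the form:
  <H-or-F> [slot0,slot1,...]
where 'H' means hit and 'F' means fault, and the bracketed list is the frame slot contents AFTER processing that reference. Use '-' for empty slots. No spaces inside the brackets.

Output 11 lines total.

F [5,-]
F [5,2]
F [3,2]
H [3,2]
F [3,4]
H [3,4]
F [3,5]
F [1,5]
H [1,5]
H [1,5]
H [1,5]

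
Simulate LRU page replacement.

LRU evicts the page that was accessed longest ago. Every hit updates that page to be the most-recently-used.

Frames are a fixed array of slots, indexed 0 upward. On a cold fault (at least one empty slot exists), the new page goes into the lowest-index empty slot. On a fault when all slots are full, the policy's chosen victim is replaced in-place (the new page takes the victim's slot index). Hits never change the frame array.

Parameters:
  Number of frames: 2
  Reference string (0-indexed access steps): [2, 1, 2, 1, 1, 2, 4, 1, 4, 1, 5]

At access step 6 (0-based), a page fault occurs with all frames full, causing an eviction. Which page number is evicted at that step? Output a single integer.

Answer: 1

Derivation:
Step 0: ref 2 -> FAULT, frames=[2,-]
Step 1: ref 1 -> FAULT, frames=[2,1]
Step 2: ref 2 -> HIT, frames=[2,1]
Step 3: ref 1 -> HIT, frames=[2,1]
Step 4: ref 1 -> HIT, frames=[2,1]
Step 5: ref 2 -> HIT, frames=[2,1]
Step 6: ref 4 -> FAULT, evict 1, frames=[2,4]
At step 6: evicted page 1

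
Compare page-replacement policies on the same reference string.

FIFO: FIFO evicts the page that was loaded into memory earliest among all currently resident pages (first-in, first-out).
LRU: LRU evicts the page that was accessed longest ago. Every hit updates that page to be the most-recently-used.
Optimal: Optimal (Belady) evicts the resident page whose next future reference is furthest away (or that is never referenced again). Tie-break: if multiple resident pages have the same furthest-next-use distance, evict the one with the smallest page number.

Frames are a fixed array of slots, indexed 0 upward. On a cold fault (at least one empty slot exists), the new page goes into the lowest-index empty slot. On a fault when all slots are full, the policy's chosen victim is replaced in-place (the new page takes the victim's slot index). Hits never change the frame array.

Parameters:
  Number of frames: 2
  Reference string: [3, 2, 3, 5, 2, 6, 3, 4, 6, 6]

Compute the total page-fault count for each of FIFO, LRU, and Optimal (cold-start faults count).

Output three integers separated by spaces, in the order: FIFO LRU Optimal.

Answer: 7 8 6

Derivation:
--- FIFO ---
  step 0: ref 3 -> FAULT, frames=[3,-] (faults so far: 1)
  step 1: ref 2 -> FAULT, frames=[3,2] (faults so far: 2)
  step 2: ref 3 -> HIT, frames=[3,2] (faults so far: 2)
  step 3: ref 5 -> FAULT, evict 3, frames=[5,2] (faults so far: 3)
  step 4: ref 2 -> HIT, frames=[5,2] (faults so far: 3)
  step 5: ref 6 -> FAULT, evict 2, frames=[5,6] (faults so far: 4)
  step 6: ref 3 -> FAULT, evict 5, frames=[3,6] (faults so far: 5)
  step 7: ref 4 -> FAULT, evict 6, frames=[3,4] (faults so far: 6)
  step 8: ref 6 -> FAULT, evict 3, frames=[6,4] (faults so far: 7)
  step 9: ref 6 -> HIT, frames=[6,4] (faults so far: 7)
  FIFO total faults: 7
--- LRU ---
  step 0: ref 3 -> FAULT, frames=[3,-] (faults so far: 1)
  step 1: ref 2 -> FAULT, frames=[3,2] (faults so far: 2)
  step 2: ref 3 -> HIT, frames=[3,2] (faults so far: 2)
  step 3: ref 5 -> FAULT, evict 2, frames=[3,5] (faults so far: 3)
  step 4: ref 2 -> FAULT, evict 3, frames=[2,5] (faults so far: 4)
  step 5: ref 6 -> FAULT, evict 5, frames=[2,6] (faults so far: 5)
  step 6: ref 3 -> FAULT, evict 2, frames=[3,6] (faults so far: 6)
  step 7: ref 4 -> FAULT, evict 6, frames=[3,4] (faults so far: 7)
  step 8: ref 6 -> FAULT, evict 3, frames=[6,4] (faults so far: 8)
  step 9: ref 6 -> HIT, frames=[6,4] (faults so far: 8)
  LRU total faults: 8
--- Optimal ---
  step 0: ref 3 -> FAULT, frames=[3,-] (faults so far: 1)
  step 1: ref 2 -> FAULT, frames=[3,2] (faults so far: 2)
  step 2: ref 3 -> HIT, frames=[3,2] (faults so far: 2)
  step 3: ref 5 -> FAULT, evict 3, frames=[5,2] (faults so far: 3)
  step 4: ref 2 -> HIT, frames=[5,2] (faults so far: 3)
  step 5: ref 6 -> FAULT, evict 2, frames=[5,6] (faults so far: 4)
  step 6: ref 3 -> FAULT, evict 5, frames=[3,6] (faults so far: 5)
  step 7: ref 4 -> FAULT, evict 3, frames=[4,6] (faults so far: 6)
  step 8: ref 6 -> HIT, frames=[4,6] (faults so far: 6)
  step 9: ref 6 -> HIT, frames=[4,6] (faults so far: 6)
  Optimal total faults: 6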